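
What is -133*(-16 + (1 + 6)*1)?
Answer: 1197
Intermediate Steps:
-133*(-16 + (1 + 6)*1) = -133*(-16 + 7*1) = -133*(-16 + 7) = -133*(-9) = 1197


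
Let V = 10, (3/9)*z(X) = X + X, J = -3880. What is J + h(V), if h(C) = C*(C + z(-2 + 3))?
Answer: -3720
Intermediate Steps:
z(X) = 6*X (z(X) = 3*(X + X) = 3*(2*X) = 6*X)
h(C) = C*(6 + C) (h(C) = C*(C + 6*(-2 + 3)) = C*(C + 6*1) = C*(C + 6) = C*(6 + C))
J + h(V) = -3880 + 10*(6 + 10) = -3880 + 10*16 = -3880 + 160 = -3720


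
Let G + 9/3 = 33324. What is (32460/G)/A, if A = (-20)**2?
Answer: 541/222140 ≈ 0.0024354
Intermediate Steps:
G = 33321 (G = -3 + 33324 = 33321)
A = 400
(32460/G)/A = (32460/33321)/400 = (32460*(1/33321))*(1/400) = (10820/11107)*(1/400) = 541/222140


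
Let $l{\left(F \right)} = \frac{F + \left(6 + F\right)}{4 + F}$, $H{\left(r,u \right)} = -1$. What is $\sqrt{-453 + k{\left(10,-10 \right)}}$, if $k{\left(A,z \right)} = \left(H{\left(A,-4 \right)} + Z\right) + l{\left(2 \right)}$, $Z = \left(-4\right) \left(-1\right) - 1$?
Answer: $\frac{2 i \sqrt{1011}}{3} \approx 21.197 i$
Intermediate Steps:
$Z = 3$ ($Z = 4 - 1 = 3$)
$l{\left(F \right)} = \frac{6 + 2 F}{4 + F}$
$k{\left(A,z \right)} = \frac{11}{3}$ ($k{\left(A,z \right)} = \left(-1 + 3\right) + \frac{2 \left(3 + 2\right)}{4 + 2} = 2 + 2 \cdot \frac{1}{6} \cdot 5 = 2 + \frac{5}{3} = \frac{11}{3}$)
$\sqrt{-453 + k{\left(10,-10 \right)}} = \sqrt{-453 + \frac{11}{3}} = \sqrt{- \frac{1348}{3}} = \frac{2 i \sqrt{1011}}{3}$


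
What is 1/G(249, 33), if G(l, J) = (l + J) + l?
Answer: 1/531 ≈ 0.0018832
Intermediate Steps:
G(l, J) = J + 2*l (G(l, J) = (J + l) + l = J + 2*l)
1/G(249, 33) = 1/(33 + 2*249) = 1/(33 + 498) = 1/531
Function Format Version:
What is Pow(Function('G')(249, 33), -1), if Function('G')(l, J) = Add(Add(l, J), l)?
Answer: Rational(1, 531) ≈ 0.0018832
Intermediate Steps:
Function('G')(l, J) = Add(J, Mul(2, l)) (Function('G')(l, J) = Add(Add(J, l), l) = Add(J, Mul(2, l)))
Pow(Function('G')(249, 33), -1) = Pow(Add(33, Mul(2, 249)), -1) = Pow(Add(33, 498), -1) = Pow(531, -1) = Rational(1, 531)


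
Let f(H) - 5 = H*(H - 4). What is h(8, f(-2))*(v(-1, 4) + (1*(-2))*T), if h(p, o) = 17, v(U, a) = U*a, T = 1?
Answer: -102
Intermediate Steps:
f(H) = 5 + H*(-4 + H) (f(H) = 5 + H*(H - 4) = 5 + H*(-4 + H))
h(8, f(-2))*(v(-1, 4) + (1*(-2))*T) = 17*(-1*4 + (1*(-2))*1) = 17*(-4 - 2*1) = 17*(-4 - 2) = 17*(-6) = -102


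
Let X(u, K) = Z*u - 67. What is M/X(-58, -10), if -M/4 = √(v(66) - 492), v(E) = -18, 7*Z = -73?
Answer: -28*I*√510/3765 ≈ -0.16795*I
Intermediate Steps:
Z = -73/7 (Z = (⅐)*(-73) = -73/7 ≈ -10.429)
M = -4*I*√510 (M = -4*√(-18 - 492) = -4*I*√510 ≈ -90.333*I)
X(u, K) = -67 - 73*u/7 (X(u, K) = -73*u/7 - 67 = -67 - 73*u/7)
M/X(-58, -10) = (-4*I*√510)/(-67 - 73/7*(-58)) = (-4*I*√510)/(-67 + 4234/7) = (-4*I*√510)/(3765/7) = -4*I*√510*(7/3765) = -28*I*√510/3765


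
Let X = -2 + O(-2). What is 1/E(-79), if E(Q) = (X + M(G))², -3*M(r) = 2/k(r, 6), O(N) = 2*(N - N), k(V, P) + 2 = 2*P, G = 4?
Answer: 225/961 ≈ 0.23413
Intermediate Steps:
k(V, P) = -2 + 2*P
O(N) = 0 (O(N) = 2*0 = 0)
M(r) = -1/15 (M(r) = -2/(3*(-2 + 2*6)) = -2/(3*(-2 + 12)) = -2/(3*10) = -⅓*⅕ = -1/15)
X = -2 (X = -2 + 0 = -2)
E(Q) = 961/225 (E(Q) = (-2 - 1/15)² = (-31/15)² = 961/225)
1/E(-79) = 1/(961/225) = 225/961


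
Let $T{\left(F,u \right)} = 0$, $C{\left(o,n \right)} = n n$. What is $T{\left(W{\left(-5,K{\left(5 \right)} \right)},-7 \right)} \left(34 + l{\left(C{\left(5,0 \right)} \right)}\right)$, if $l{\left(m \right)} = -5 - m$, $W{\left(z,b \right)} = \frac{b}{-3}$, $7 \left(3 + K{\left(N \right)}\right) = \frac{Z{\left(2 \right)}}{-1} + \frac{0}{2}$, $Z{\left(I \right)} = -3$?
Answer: $0$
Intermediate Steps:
$C{\left(o,n \right)} = n^{2}$
$K{\left(N \right)} = - \frac{18}{7}$ ($K{\left(N \right)} = -3 + \frac{- \frac{3}{-1} + \frac{0}{2}}{7} = -3 + \frac{\left(-3\right) \left(-1\right) + 0 \cdot \frac{1}{2}}{7} = -3 + \frac{3 + 0}{7} = -3 + \frac{1}{7} \cdot 3 = -3 + \frac{3}{7} = - \frac{18}{7}$)
$W{\left(z,b \right)} = - \frac{b}{3}$ ($W{\left(z,b \right)} = b \left(- \frac{1}{3}\right) = - \frac{b}{3}$)
$T{\left(W{\left(-5,K{\left(5 \right)} \right)},-7 \right)} \left(34 + l{\left(C{\left(5,0 \right)} \right)}\right) = 0 \left(34 - 5\right) = 0 \cdot 29 = 0$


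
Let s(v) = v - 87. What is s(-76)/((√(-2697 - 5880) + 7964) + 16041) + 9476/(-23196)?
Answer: (-7107*√953 + 57813082*I)/(5799*(-24005*I + 3*√953)) ≈ -0.41531 + 2.6197e-5*I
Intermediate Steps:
s(v) = -87 + v
s(-76)/((√(-2697 - 5880) + 7964) + 16041) + 9476/(-23196) = (-87 - 76)/((√(-2697 - 5880) + 7964) + 16041) + 9476/(-23196) = -163/((√(-8577) + 7964) + 16041) + 9476*(-1/23196) = -163/((3*I*√953 + 7964) + 16041) - 2369/5799 = -163/((7964 + 3*I*√953) + 16041) - 2369/5799 = -163/(24005 + 3*I*√953) - 2369/5799 = -2369/5799 - 163/(24005 + 3*I*√953)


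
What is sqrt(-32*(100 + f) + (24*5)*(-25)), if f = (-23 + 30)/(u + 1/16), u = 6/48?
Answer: 2*I*sqrt(16638)/3 ≈ 85.992*I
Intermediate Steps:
u = 1/8 (u = 6*(1/48) = 1/8 ≈ 0.12500)
f = 112/3 (f = (-23 + 30)/(1/8 + 1/16) = 7/(1/8 + 1/16) = 7/(3/16) = 7*(16/3) = 112/3 ≈ 37.333)
sqrt(-32*(100 + f) + (24*5)*(-25)) = sqrt(-32*(100 + 112/3) + (24*5)*(-25)) = sqrt(-32*412/3 + 120*(-25)) = sqrt(-13184/3 - 3000) = sqrt(-22184/3) = 2*I*sqrt(16638)/3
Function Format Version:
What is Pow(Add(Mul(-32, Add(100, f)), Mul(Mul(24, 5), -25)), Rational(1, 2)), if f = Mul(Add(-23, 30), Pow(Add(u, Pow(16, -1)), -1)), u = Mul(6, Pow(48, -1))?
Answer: Mul(Rational(2, 3), I, Pow(16638, Rational(1, 2))) ≈ Mul(85.992, I)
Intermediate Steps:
u = Rational(1, 8) (u = Mul(6, Rational(1, 48)) = Rational(1, 8) ≈ 0.12500)
f = Rational(112, 3) (f = Mul(Add(-23, 30), Pow(Add(Rational(1, 8), Pow(16, -1)), -1)) = Mul(7, Pow(Add(Rational(1, 8), Rational(1, 16)), -1)) = Mul(7, Pow(Rational(3, 16), -1)) = Mul(7, Rational(16, 3)) = Rational(112, 3) ≈ 37.333)
Pow(Add(Mul(-32, Add(100, f)), Mul(Mul(24, 5), -25)), Rational(1, 2)) = Pow(Add(Mul(-32, Add(100, Rational(112, 3))), Mul(Mul(24, 5), -25)), Rational(1, 2)) = Pow(Add(Mul(-32, Rational(412, 3)), Mul(120, -25)), Rational(1, 2)) = Pow(Add(Rational(-13184, 3), -3000), Rational(1, 2)) = Pow(Rational(-22184, 3), Rational(1, 2)) = Mul(Rational(2, 3), I, Pow(16638, Rational(1, 2)))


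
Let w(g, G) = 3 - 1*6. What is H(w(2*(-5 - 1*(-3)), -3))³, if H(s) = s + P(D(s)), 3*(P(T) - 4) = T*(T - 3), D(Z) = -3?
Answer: 343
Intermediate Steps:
w(g, G) = -3 (w(g, G) = 3 - 6 = -3)
P(T) = 4 + T*(-3 + T)/3 (P(T) = 4 + (T*(T - 3))/3 = 4 + (T*(-3 + T))/3 = 4 + T*(-3 + T)/3)
H(s) = 10 + s (H(s) = s + (4 - 1*(-3) + (⅓)*(-3)²) = s + (4 + 3 + (⅓)*9) = s + (4 + 3 + 3) = s + 10 = 10 + s)
H(w(2*(-5 - 1*(-3)), -3))³ = (10 - 3)³ = 7³ = 343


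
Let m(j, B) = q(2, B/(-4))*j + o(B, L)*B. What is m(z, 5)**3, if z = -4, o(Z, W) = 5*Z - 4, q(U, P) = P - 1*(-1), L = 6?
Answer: 1191016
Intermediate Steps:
q(U, P) = 1 + P (q(U, P) = P + 1 = 1 + P)
o(Z, W) = -4 + 5*Z
m(j, B) = B*(-4 + 5*B) + j*(1 - B/4) (m(j, B) = (1 + B/(-4))*j + (-4 + 5*B)*B = (1 + B*(-1/4))*j + B*(-4 + 5*B) = (1 - B/4)*j + B*(-4 + 5*B) = j*(1 - B/4) + B*(-4 + 5*B) = B*(-4 + 5*B) + j*(1 - B/4))
m(z, 5)**3 = (5*(-4 + 5*5) - 1/4*(-4)*(-4 + 5))**3 = (5*(-4 + 25) - 1/4*(-4)*1)**3 = (5*21 + 1)**3 = (105 + 1)**3 = 106**3 = 1191016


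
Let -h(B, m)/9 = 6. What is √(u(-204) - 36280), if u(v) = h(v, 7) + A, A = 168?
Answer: 13*I*√214 ≈ 190.17*I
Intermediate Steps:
h(B, m) = -54 (h(B, m) = -9*6 = -54)
u(v) = 114 (u(v) = -54 + 168 = 114)
√(u(-204) - 36280) = √(114 - 36280) = √(-36166) = 13*I*√214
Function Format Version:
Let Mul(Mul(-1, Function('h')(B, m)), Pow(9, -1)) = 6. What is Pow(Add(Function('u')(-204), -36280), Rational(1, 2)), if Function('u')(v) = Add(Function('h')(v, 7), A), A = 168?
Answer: Mul(13, I, Pow(214, Rational(1, 2))) ≈ Mul(190.17, I)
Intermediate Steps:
Function('h')(B, m) = -54 (Function('h')(B, m) = Mul(-9, 6) = -54)
Function('u')(v) = 114 (Function('u')(v) = Add(-54, 168) = 114)
Pow(Add(Function('u')(-204), -36280), Rational(1, 2)) = Pow(Add(114, -36280), Rational(1, 2)) = Pow(-36166, Rational(1, 2)) = Mul(13, I, Pow(214, Rational(1, 2)))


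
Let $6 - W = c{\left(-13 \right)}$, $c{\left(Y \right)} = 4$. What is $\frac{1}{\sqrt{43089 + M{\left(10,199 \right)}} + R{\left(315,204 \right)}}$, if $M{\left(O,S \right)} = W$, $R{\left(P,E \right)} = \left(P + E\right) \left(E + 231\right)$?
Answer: $\frac{225765}{50969792134} - \frac{\sqrt{43091}}{50969792134} \approx 4.4253 \cdot 10^{-6}$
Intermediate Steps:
$R{\left(P,E \right)} = \left(231 + E\right) \left(E + P\right)$ ($R{\left(P,E \right)} = \left(E + P\right) \left(231 + E\right) = \left(231 + E\right) \left(E + P\right)$)
$W = 2$ ($W = 6 - 4 = 2$)
$M{\left(O,S \right)} = 2$
$\frac{1}{\sqrt{43089 + M{\left(10,199 \right)}} + R{\left(315,204 \right)}} = \frac{1}{\sqrt{43089 + 2} + \left(204^{2} + 231 \cdot 204 + 231 \cdot 315 + 204 \cdot 315\right)} = \frac{1}{\sqrt{43091} + \left(41616 + 47124 + 72765 + 64260\right)} = \frac{1}{\sqrt{43091} + 225765} = \frac{1}{225765 + \sqrt{43091}}$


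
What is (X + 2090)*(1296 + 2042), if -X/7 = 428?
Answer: -3024228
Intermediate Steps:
X = -2996 (X = -7*428 = -2996)
(X + 2090)*(1296 + 2042) = (-2996 + 2090)*(1296 + 2042) = -906*3338 = -3024228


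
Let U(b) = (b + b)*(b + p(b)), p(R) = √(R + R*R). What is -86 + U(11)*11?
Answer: 2576 + 484*√33 ≈ 5356.4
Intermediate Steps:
p(R) = √(R + R²)
U(b) = 2*b*(b + √(b*(1 + b))) (U(b) = (b + b)*(b + √(b*(1 + b))) = (2*b)*(b + √(b*(1 + b))) = 2*b*(b + √(b*(1 + b))))
-86 + U(11)*11 = -86 + (2*11*(11 + √(11*(1 + 11))))*11 = -86 + (2*11*(11 + √(11*12)))*11 = -86 + (2*11*(11 + √132))*11 = -86 + (2*11*(11 + 2*√33))*11 = -86 + (242 + 44*√33)*11 = -86 + (2662 + 484*√33) = 2576 + 484*√33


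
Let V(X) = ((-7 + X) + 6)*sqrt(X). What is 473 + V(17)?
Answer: 473 + 16*sqrt(17) ≈ 538.97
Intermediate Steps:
V(X) = sqrt(X)*(-1 + X) (V(X) = (-1 + X)*sqrt(X) = sqrt(X)*(-1 + X))
473 + V(17) = 473 + sqrt(17)*(-1 + 17) = 473 + sqrt(17)*16 = 473 + 16*sqrt(17)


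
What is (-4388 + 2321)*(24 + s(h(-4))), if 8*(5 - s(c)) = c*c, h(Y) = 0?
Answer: -59943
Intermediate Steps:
s(c) = 5 - c²/8 (s(c) = 5 - c*c/8 = 5 - c²/8)
(-4388 + 2321)*(24 + s(h(-4))) = (-4388 + 2321)*(24 + (5 - ⅛*0²)) = -2067*(24 + (5 - ⅛*0)) = -2067*(24 + (5 + 0)) = -2067*(24 + 5) = -2067*29 = -59943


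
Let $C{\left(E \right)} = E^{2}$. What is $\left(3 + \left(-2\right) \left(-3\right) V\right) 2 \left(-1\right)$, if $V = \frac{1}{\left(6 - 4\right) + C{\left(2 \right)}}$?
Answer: $-8$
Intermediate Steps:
$V = \frac{1}{6}$ ($V = \frac{1}{\left(6 - 4\right) + 2^{2}} = \frac{1}{2 + 4} = \frac{1}{6} \approx 0.16667$)
$\left(3 + \left(-2\right) \left(-3\right) V\right) 2 \left(-1\right) = \left(3 + \left(-2\right) \left(-3\right) \frac{1}{6}\right) 2 \left(-1\right) = \left(3 + 6 \cdot \frac{1}{6}\right) 2 \left(-1\right) = \left(3 + 1\right) 2 \left(-1\right) = 4 \cdot 2 \left(-1\right) = 8 \left(-1\right) = -8$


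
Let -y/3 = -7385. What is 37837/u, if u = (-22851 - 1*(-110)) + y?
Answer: -37837/586 ≈ -64.568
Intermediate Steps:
y = 22155 (y = -3*(-7385) = 22155)
u = -586 (u = (-22851 - 1*(-110)) + 22155 = (-22851 + 110) + 22155 = -22741 + 22155 = -586)
37837/u = 37837/(-586) = 37837*(-1/586) = -37837/586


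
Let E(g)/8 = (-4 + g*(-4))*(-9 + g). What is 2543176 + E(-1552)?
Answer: -74932376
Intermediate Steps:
E(g) = 8*(-9 + g)*(-4 - 4*g) (E(g) = 8*((-4 + g*(-4))*(-9 + g)) = 8*((-4 - 4*g)*(-9 + g)) = 8*((-9 + g)*(-4 - 4*g)) = 8*(-9 + g)*(-4 - 4*g))
2543176 + E(-1552) = 2543176 + (288 - 32*(-1552)**2 + 256*(-1552)) = 2543176 + (288 - 32*2408704 - 397312) = 2543176 + (288 - 77078528 - 397312) = 2543176 - 77475552 = -74932376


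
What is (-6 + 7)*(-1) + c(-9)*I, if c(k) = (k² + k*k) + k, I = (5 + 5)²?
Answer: 15299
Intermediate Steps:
I = 100 (I = 10² = 100)
c(k) = k + 2*k² (c(k) = (k² + k²) + k = 2*k² + k = k + 2*k²)
(-6 + 7)*(-1) + c(-9)*I = (-6 + 7)*(-1) - 9*(1 + 2*(-9))*100 = 1*(-1) - 9*(1 - 18)*100 = -1 - 9*(-17)*100 = -1 + 153*100 = -1 + 15300 = 15299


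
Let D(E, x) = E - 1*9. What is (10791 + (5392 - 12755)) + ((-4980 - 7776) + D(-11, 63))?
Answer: -9348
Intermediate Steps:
D(E, x) = -9 + E (D(E, x) = E - 9 = -9 + E)
(10791 + (5392 - 12755)) + ((-4980 - 7776) + D(-11, 63)) = (10791 + (5392 - 12755)) + ((-4980 - 7776) + (-9 - 11)) = (10791 - 7363) + (-12756 - 20) = 3428 - 12776 = -9348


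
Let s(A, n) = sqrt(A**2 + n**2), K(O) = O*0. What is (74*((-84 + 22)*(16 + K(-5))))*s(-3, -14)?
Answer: -73408*sqrt(205) ≈ -1.0510e+6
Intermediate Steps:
K(O) = 0
(74*((-84 + 22)*(16 + K(-5))))*s(-3, -14) = (74*((-84 + 22)*(16 + 0)))*sqrt((-3)**2 + (-14)**2) = (74*(-62*16))*sqrt(9 + 196) = (74*(-992))*sqrt(205) = -73408*sqrt(205)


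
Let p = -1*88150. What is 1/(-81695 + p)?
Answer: -1/169845 ≈ -5.8877e-6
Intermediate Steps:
p = -88150
1/(-81695 + p) = 1/(-81695 - 88150) = 1/(-169845) = -1/169845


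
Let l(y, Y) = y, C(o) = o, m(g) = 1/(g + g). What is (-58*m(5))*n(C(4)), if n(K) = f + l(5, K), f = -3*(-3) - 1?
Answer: -377/5 ≈ -75.400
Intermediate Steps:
m(g) = 1/(2*g)
f = 8 (f = 9 - 1 = 8)
n(K) = 13 (n(K) = 8 + 5 = 13)
(-58*m(5))*n(C(4)) = -29/5*13 = -377/5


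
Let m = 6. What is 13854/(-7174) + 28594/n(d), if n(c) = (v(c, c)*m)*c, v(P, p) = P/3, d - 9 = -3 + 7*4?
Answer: 149743/14348 ≈ 10.437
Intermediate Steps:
d = 34 (d = 9 + (-3 + 7*4) = 9 + (-3 + 28) = 9 + 25 = 34)
v(P, p) = P/3 (v(P, p) = P*(1/3) = P/3)
n(c) = 2*c**2 (n(c) = ((c/3)*6)*c = (2*c)*c = 2*c**2)
13854/(-7174) + 28594/n(d) = 13854/(-7174) + 28594/((2*34**2)) = 13854*(-1/7174) + 28594/((2*1156)) = -6927/3587 + 28594/2312 = -6927/3587 + 28594*(1/2312) = -6927/3587 + 841/68 = 149743/14348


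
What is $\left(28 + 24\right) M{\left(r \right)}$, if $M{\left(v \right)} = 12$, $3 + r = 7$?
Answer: $624$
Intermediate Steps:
$r = 4$ ($r = -3 + 7 = 4$)
$\left(28 + 24\right) M{\left(r \right)} = \left(28 + 24\right) 12 = 52 \cdot 12 = 624$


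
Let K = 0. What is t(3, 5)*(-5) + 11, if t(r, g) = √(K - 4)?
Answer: 11 - 10*I ≈ 11.0 - 10.0*I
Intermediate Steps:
t(r, g) = 2*I (t(r, g) = √(0 - 4) = √(-4) = 2*I)
t(3, 5)*(-5) + 11 = (2*I)*(-5) + 11 = -10*I + 11 = 11 - 10*I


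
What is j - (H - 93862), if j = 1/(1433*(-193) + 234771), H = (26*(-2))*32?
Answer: 3992795747/41798 ≈ 95526.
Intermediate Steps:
H = -1664 (H = -52*32 = -1664)
j = -1/41798 (j = 1/(-276569 + 234771) = 1/(-41798) = -1/41798 ≈ -2.3925e-5)
j - (H - 93862) = -1/41798 - (-1664 - 93862) = -1/41798 - 1*(-95526) = -1/41798 + 95526 = 3992795747/41798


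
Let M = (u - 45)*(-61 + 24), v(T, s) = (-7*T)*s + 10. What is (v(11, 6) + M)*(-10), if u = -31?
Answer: -23600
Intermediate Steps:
v(T, s) = 10 - 7*T*s (v(T, s) = -7*T*s + 10 = 10 - 7*T*s)
M = 2812 (M = (-31 - 45)*(-61 + 24) = -76*(-37) = 2812)
(v(11, 6) + M)*(-10) = ((10 - 7*11*6) + 2812)*(-10) = ((10 - 462) + 2812)*(-10) = (-452 + 2812)*(-10) = 2360*(-10) = -23600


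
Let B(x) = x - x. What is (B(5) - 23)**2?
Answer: 529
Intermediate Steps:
B(x) = 0
(B(5) - 23)**2 = (0 - 23)**2 = (-23)**2 = 529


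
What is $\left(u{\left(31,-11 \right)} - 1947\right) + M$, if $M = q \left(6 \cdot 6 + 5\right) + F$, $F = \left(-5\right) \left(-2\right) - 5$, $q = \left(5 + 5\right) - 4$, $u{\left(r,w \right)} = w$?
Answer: $-1707$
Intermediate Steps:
$q = 6$ ($q = 10 - 4 = 6$)
$F = 5$ ($F = 10 - 5 = 5$)
$M = 251$ ($M = 6 \left(6 \cdot 6 + 5\right) + 5 = 6 \left(36 + 5\right) + 5 = 6 \cdot 41 + 5 = 246 + 5 = 251$)
$\left(u{\left(31,-11 \right)} - 1947\right) + M = \left(-11 - 1947\right) + 251 = -1958 + 251 = -1707$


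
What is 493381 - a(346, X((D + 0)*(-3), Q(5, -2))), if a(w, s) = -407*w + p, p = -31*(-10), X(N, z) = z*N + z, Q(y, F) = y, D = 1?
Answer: 633893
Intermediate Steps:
X(N, z) = z + N*z (X(N, z) = N*z + z = z + N*z)
p = 310
a(w, s) = 310 - 407*w (a(w, s) = -407*w + 310 = 310 - 407*w)
493381 - a(346, X((D + 0)*(-3), Q(5, -2))) = 493381 - (310 - 407*346) = 493381 - (310 - 140822) = 493381 - 1*(-140512) = 493381 + 140512 = 633893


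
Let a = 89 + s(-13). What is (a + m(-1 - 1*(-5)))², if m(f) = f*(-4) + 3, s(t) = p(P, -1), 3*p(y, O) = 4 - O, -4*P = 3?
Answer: 54289/9 ≈ 6032.1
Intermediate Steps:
P = -¾ (P = -¼*3 = -¾ ≈ -0.75000)
p(y, O) = 4/3 - O/3 (p(y, O) = (4 - O)/3 = 4/3 - O/3)
s(t) = 5/3 (s(t) = 4/3 - ⅓*(-1) = 4/3 + ⅓ = 5/3)
m(f) = 3 - 4*f (m(f) = -4*f + 3 = 3 - 4*f)
a = 272/3 (a = 89 + 5/3 = 272/3 ≈ 90.667)
(a + m(-1 - 1*(-5)))² = (272/3 + (3 - 4*(-1 - 1*(-5))))² = (272/3 + (3 - 4*(-1 + 5)))² = (272/3 + (3 - 4*4))² = (272/3 + (3 - 16))² = (272/3 - 13)² = (233/3)² = 54289/9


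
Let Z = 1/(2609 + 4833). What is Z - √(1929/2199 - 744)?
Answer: 1/7442 - I*√399271697/733 ≈ 0.00013437 - 27.26*I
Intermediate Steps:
Z = 1/7442 ≈ 0.00013437
Z - √(1929/2199 - 744) = 1/7442 - √(1929/2199 - 744) = 1/7442 - √(1929*(1/2199) - 744) = 1/7442 - √(643/733 - 744) = 1/7442 - √(-544709/733) = 1/7442 - I*√399271697/733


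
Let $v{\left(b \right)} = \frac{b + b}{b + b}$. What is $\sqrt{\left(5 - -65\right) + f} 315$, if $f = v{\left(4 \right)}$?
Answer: $315 \sqrt{71} \approx 2654.2$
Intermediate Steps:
$v{\left(b \right)} = 1$ ($v{\left(b \right)} = \frac{2 b}{2 b} = 2 b \frac{1}{2 b} = 1$)
$f = 1$
$\sqrt{\left(5 - -65\right) + f} 315 = \sqrt{\left(5 - -65\right) + 1} \cdot 315 = \sqrt{\left(5 + 65\right) + 1} \cdot 315 = \sqrt{70 + 1} \cdot 315 = \sqrt{71} \cdot 315 = 315 \sqrt{71}$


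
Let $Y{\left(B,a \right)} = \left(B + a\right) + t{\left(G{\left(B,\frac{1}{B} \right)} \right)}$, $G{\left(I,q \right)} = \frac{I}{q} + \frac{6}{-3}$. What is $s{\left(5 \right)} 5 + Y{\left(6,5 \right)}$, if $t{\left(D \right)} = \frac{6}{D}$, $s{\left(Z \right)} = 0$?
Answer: $\frac{190}{17} \approx 11.176$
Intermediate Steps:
$G{\left(I,q \right)} = -2 + \frac{I}{q}$ ($G{\left(I,q \right)} = \frac{I}{q} + 6 \left(- \frac{1}{3}\right) = \frac{I}{q} - 2 = -2 + \frac{I}{q}$)
$Y{\left(B,a \right)} = B + a + \frac{6}{-2 + B^{2}}$ ($Y{\left(B,a \right)} = \left(B + a\right) + \frac{6}{-2 + \frac{B}{\frac{1}{B}}} = \left(B + a\right) + \frac{6}{-2 + B B} = \left(B + a\right) + \frac{6}{-2 + B^{2}} = B + a + \frac{6}{-2 + B^{2}}$)
$s{\left(5 \right)} 5 + Y{\left(6,5 \right)} = 0 \cdot 5 + \frac{-6 + \left(2 - 6^{2}\right) \left(6 + 5\right)}{2 - 6^{2}} = 0 + \frac{-6 + \left(2 - 36\right) 11}{2 - 36} = 0 + \frac{-6 - 374}{-34} = 0 - \frac{-6 - 374}{34} = 0 - - \frac{190}{17} = 0 + \frac{190}{17} = \frac{190}{17}$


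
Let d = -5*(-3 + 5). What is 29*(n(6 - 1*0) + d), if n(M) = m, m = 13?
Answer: 87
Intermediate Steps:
n(M) = 13
d = -10 (d = -5*2 = -10)
29*(n(6 - 1*0) + d) = 29*(13 - 10) = 29*3 = 87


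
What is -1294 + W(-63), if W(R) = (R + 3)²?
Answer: 2306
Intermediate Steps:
W(R) = (3 + R)²
-1294 + W(-63) = -1294 + (3 - 63)² = -1294 + (-60)² = -1294 + 3600 = 2306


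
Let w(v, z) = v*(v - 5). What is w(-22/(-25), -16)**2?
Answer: 5134756/390625 ≈ 13.145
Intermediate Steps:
w(v, z) = v*(-5 + v)
w(-22/(-25), -16)**2 = ((-22/(-25))*(-5 - 22/(-25)))**2 = ((-22*(-1/25))*(-5 - 22*(-1/25)))**2 = (22*(-5 + 22/25)/25)**2 = ((22/25)*(-103/25))**2 = (-2266/625)**2 = 5134756/390625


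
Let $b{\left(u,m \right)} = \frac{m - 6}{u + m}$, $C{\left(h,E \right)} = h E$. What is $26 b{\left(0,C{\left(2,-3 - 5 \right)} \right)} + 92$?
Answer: $\frac{511}{4} \approx 127.75$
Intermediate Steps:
$C{\left(h,E \right)} = E h$
$b{\left(u,m \right)} = \frac{-6 + m}{m + u}$
$26 b{\left(0,C{\left(2,-3 - 5 \right)} \right)} + 92 = 26 \frac{-6 + \left(-3 - 5\right) 2}{\left(-3 - 5\right) 2 + 0} + 92 = 26 \frac{-6 - 16}{\left(-8\right) 2 + 0} + 92 = 26 \frac{-6 - 16}{-16 + 0} + 92 = 26 \frac{1}{-16} \left(-22\right) + 92 = 26 \left(\left(- \frac{1}{16}\right) \left(-22\right)\right) + 92 = 26 \cdot \frac{11}{8} + 92 = \frac{143}{4} + 92 = \frac{511}{4}$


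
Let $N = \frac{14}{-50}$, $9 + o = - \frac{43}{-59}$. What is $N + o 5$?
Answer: $- \frac{61413}{1475} \approx -41.636$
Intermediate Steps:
$o = - \frac{488}{59}$ ($o = -9 - \frac{43}{-59} = -9 - - \frac{43}{59} = -9 + \frac{43}{59} = - \frac{488}{59} \approx -8.2712$)
$N = - \frac{7}{25}$ ($N = 14 \left(- \frac{1}{50}\right) = - \frac{7}{25} \approx -0.28$)
$N + o 5 = - \frac{7}{25} - \frac{2440}{59} = - \frac{61413}{1475}$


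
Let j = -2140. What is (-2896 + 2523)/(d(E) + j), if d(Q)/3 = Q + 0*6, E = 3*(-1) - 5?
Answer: 373/2164 ≈ 0.17237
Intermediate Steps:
E = -8 (E = -3 - 5 = -8)
d(Q) = 3*Q (d(Q) = 3*(Q + 0*6) = 3*(Q + 0) = 3*Q)
(-2896 + 2523)/(d(E) + j) = (-2896 + 2523)/(3*(-8) - 2140) = -373/(-24 - 2140) = -373/(-2164) = -373*(-1/2164) = 373/2164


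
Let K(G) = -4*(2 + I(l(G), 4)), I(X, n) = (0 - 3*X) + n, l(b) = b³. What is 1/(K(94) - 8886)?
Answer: 1/9958098 ≈ 1.0042e-7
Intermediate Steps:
I(X, n) = n - 3*X (I(X, n) = -3*X + n = n - 3*X)
K(G) = -24 + 12*G³ (K(G) = -4*(2 + (4 - 3*G³)) = -4*(6 - 3*G³) = -24 + 12*G³)
1/(K(94) - 8886) = 1/((-24 + 12*94³) - 8886) = 1/((-24 + 12*830584) - 8886) = 1/((-24 + 9967008) - 8886) = 1/(9966984 - 8886) = 1/9958098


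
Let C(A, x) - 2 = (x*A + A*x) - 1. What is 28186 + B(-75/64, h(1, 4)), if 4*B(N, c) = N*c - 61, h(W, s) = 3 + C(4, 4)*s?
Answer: 7201587/256 ≈ 28131.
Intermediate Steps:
C(A, x) = 1 + 2*A*x (C(A, x) = 2 + ((x*A + A*x) - 1) = 2 + ((A*x + A*x) - 1) = 2 + (2*A*x - 1) = 2 + (-1 + 2*A*x) = 1 + 2*A*x)
h(W, s) = 3 + 33*s (h(W, s) = 3 + (1 + 2*4*4)*s = 3 + (1 + 32)*s = 3 + 33*s)
B(N, c) = -61/4 + N*c/4 (B(N, c) = (N*c - 61)/4 = (-61 + N*c)/4 = -61/4 + N*c/4)
28186 + B(-75/64, h(1, 4)) = 28186 + (-61/4 + (-75/64)*(3 + 33*4)/4) = 28186 + (-61/4 + (-75*1/64)*(3 + 132)/4) = 28186 + (-61/4 + (¼)*(-75/64)*135) = 28186 + (-61/4 - 10125/256) = 28186 - 14029/256 = 7201587/256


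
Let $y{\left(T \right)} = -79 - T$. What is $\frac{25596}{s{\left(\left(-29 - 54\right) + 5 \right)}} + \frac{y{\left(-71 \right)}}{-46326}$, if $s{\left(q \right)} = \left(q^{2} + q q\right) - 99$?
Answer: $\frac{7320104}{3451287} \approx 2.121$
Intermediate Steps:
$s{\left(q \right)} = -99 + 2 q^{2}$ ($s{\left(q \right)} = \left(q^{2} + q^{2}\right) - 99 = 2 q^{2} - 99 = -99 + 2 q^{2}$)
$\frac{25596}{s{\left(\left(-29 - 54\right) + 5 \right)}} + \frac{y{\left(-71 \right)}}{-46326} = \frac{25596}{-99 + 2 \left(\left(-29 - 54\right) + 5\right)^{2}} + \frac{-79 - -71}{-46326} = \frac{25596}{-99 + 2 \left(-83 + 5\right)^{2}} + \left(-79 + 71\right) \left(- \frac{1}{46326}\right) = \frac{25596}{-99 + 2 \left(-78\right)^{2}} - - \frac{4}{23163} = \frac{25596}{-99 + 2 \cdot 6084} + \frac{4}{23163} = \frac{25596}{-99 + 12168} + \frac{4}{23163} = \frac{25596}{12069} + \frac{4}{23163} = 25596 \cdot \frac{1}{12069} + \frac{4}{23163} = \frac{316}{149} + \frac{4}{23163} = \frac{7320104}{3451287}$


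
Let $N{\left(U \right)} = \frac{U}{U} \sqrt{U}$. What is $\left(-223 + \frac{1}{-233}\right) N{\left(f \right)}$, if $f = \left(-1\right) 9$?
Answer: $- \frac{155880 i}{233} \approx - 669.01 i$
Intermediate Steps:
$f = -9$
$N{\left(U \right)} = \sqrt{U}$ ($N{\left(U \right)} = 1 \sqrt{U} = \sqrt{U}$)
$\left(-223 + \frac{1}{-233}\right) N{\left(f \right)} = \left(-223 + \frac{1}{-233}\right) \sqrt{-9} = \left(-223 - \frac{1}{233}\right) 3 i = - \frac{51960 \cdot 3 i}{233} = - \frac{155880 i}{233}$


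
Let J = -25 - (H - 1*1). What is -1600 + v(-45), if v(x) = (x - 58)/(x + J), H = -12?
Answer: -91097/57 ≈ -1598.2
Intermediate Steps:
J = -12 (J = -25 - (-12 - 1*1) = -25 - (-12 - 1) = -25 - 1*(-13) = -25 + 13 = -12)
v(x) = (-58 + x)/(-12 + x) (v(x) = (x - 58)/(x - 12) = (-58 + x)/(-12 + x))
-1600 + v(-45) = -1600 + (-58 - 45)/(-12 - 45) = -1600 - 103/(-57) = -1600 - 1/57*(-103) = -1600 + 103/57 = -91097/57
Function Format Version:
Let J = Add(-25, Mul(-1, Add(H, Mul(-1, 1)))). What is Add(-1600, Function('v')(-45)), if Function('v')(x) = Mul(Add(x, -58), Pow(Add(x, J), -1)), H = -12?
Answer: Rational(-91097, 57) ≈ -1598.2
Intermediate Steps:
J = -12 (J = Add(-25, Mul(-1, Add(-12, Mul(-1, 1)))) = Add(-25, Mul(-1, Add(-12, -1))) = Add(-25, Mul(-1, -13)) = Add(-25, 13) = -12)
Function('v')(x) = Mul(Pow(Add(-12, x), -1), Add(-58, x)) (Function('v')(x) = Mul(Add(x, -58), Pow(Add(x, -12), -1)) = Mul(Add(-58, x), Pow(Add(-12, x), -1)) = Mul(Pow(Add(-12, x), -1), Add(-58, x)))
Add(-1600, Function('v')(-45)) = Add(-1600, Mul(Pow(Add(-12, -45), -1), Add(-58, -45))) = Add(-1600, Mul(Pow(-57, -1), -103)) = Add(-1600, Mul(Rational(-1, 57), -103)) = Add(-1600, Rational(103, 57)) = Rational(-91097, 57)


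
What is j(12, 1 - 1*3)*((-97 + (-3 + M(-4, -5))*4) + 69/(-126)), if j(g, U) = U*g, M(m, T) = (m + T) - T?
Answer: 21092/7 ≈ 3013.1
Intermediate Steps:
M(m, T) = m (M(m, T) = (T + m) - T = m)
j(12, 1 - 1*3)*((-97 + (-3 + M(-4, -5))*4) + 69/(-126)) = ((1 - 1*3)*12)*((-97 + (-3 - 4)*4) + 69/(-126)) = ((1 - 3)*12)*((-97 - 7*4) + 69*(-1/126)) = (-2*12)*((-97 - 28) - 23/42) = -24*(-125 - 23/42) = -24*(-5273/42) = 21092/7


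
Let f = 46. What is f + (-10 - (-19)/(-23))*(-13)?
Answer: 4295/23 ≈ 186.74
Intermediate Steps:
f + (-10 - (-19)/(-23))*(-13) = 46 + (-10 - (-19)/(-23))*(-13) = 46 + (-10 - (-19)*(-1)/23)*(-13) = 46 + (-10 - 1*19/23)*(-13) = 46 + (-10 - 19/23)*(-13) = 46 - 249/23*(-13) = 46 + 3237/23 = 4295/23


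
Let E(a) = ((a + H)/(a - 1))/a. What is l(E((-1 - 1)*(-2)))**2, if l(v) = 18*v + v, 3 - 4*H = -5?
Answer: 361/4 ≈ 90.250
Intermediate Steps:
H = 2 (H = 3/4 - 1/4*(-5) = 3/4 + 5/4 = 2)
E(a) = (2 + a)/(a*(-1 + a)) (E(a) = ((a + 2)/(a - 1))/a = ((2 + a)/(-1 + a))/a = (2 + a)/(a*(-1 + a)))
l(v) = 19*v
l(E((-1 - 1)*(-2)))**2 = (19*((2 + (-1 - 1)*(-2))/((((-1 - 1)*(-2)))*(-1 + (-1 - 1)*(-2)))))**2 = (19*((2 - 2*(-2))/(((-2*(-2)))*(-1 - 2*(-2)))))**2 = (19*((2 + 4)/(4*(-1 + 4))))**2 = (19*((1/4)*6/3))**2 = (19*((1/4)*(1/3)*6))**2 = (19*(1/2))**2 = (19/2)**2 = 361/4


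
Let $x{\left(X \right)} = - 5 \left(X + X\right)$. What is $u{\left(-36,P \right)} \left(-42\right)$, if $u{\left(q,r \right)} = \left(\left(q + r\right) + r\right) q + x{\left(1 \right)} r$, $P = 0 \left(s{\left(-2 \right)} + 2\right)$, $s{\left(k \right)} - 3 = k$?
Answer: $-54432$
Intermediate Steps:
$s{\left(k \right)} = 3 + k$
$x{\left(X \right)} = - 10 X$ ($x{\left(X \right)} = - 5 \cdot 2 X = - 10 X$)
$P = 0$ ($P = 0 \left(\left(3 - 2\right) + 2\right) = 0 \left(1 + 2\right) = 0 \cdot 3 = 0$)
$u{\left(q,r \right)} = - 10 r + q \left(q + 2 r\right)$ ($u{\left(q,r \right)} = \left(\left(q + r\right) + r\right) q + \left(-10\right) 1 r = \left(q + 2 r\right) q - 10 r = q \left(q + 2 r\right) - 10 r = - 10 r + q \left(q + 2 r\right)$)
$u{\left(-36,P \right)} \left(-42\right) = \left(\left(-36\right)^{2} - 0 + 2 \left(-36\right) 0\right) \left(-42\right) = \left(1296 + 0 + 0\right) \left(-42\right) = 1296 \left(-42\right) = -54432$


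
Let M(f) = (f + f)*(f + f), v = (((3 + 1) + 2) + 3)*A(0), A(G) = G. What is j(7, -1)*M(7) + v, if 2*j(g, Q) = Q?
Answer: -98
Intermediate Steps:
j(g, Q) = Q/2
v = 0 (v = (((3 + 1) + 2) + 3)*0 = ((4 + 2) + 3)*0 = (6 + 3)*0 = 9*0 = 0)
M(f) = 4*f² (M(f) = (2*f)*(2*f) = 4*f²)
j(7, -1)*M(7) + v = ((½)*(-1))*(4*7²) + 0 = -2*49 + 0 = -½*196 + 0 = -98 + 0 = -98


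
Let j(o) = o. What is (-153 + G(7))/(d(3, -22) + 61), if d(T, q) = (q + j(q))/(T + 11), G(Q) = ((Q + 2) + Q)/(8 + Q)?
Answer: -15953/6075 ≈ -2.6260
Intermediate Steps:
G(Q) = (2 + 2*Q)/(8 + Q) (G(Q) = ((2 + Q) + Q)/(8 + Q) = (2 + 2*Q)/(8 + Q))
d(T, q) = 2*q/(11 + T) (d(T, q) = (q + q)/(T + 11) = (2*q)/(11 + T) = 2*q/(11 + T))
(-153 + G(7))/(d(3, -22) + 61) = (-153 + 2*(1 + 7)/(8 + 7))/(2*(-22)/(11 + 3) + 61) = (-153 + 2*8/15)/(2*(-22)/14 + 61) = (-153 + 2*(1/15)*8)/(2*(-22)*(1/14) + 61) = (-153 + 16/15)/(-22/7 + 61) = -2279/(15*405/7) = -2279/15*7/405 = -15953/6075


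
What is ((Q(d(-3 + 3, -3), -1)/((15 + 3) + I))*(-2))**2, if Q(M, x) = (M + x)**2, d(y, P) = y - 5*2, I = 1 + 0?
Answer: 58564/361 ≈ 162.23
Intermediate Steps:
I = 1
d(y, P) = -10 + y (d(y, P) = y - 10 = -10 + y)
((Q(d(-3 + 3, -3), -1)/((15 + 3) + I))*(-2))**2 = ((((-10 + (-3 + 3)) - 1)**2/((15 + 3) + 1))*(-2))**2 = ((((-10 + 0) - 1)**2/(18 + 1))*(-2))**2 = (((-10 - 1)**2/19)*(-2))**2 = (((-11)**2*(1/19))*(-2))**2 = ((121*(1/19))*(-2))**2 = ((121/19)*(-2))**2 = (-242/19)**2 = 58564/361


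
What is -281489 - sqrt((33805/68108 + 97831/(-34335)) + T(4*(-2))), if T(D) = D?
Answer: -281489 - I*sqrt(1572651782446876565)/389748030 ≈ -2.8149e+5 - 3.2176*I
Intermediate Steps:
-281489 - sqrt((33805/68108 + 97831/(-34335)) + T(4*(-2))) = -281489 - sqrt((33805/68108 + 97831/(-34335)) + 4*(-2)) = -281489 - sqrt((33805*(1/68108) + 97831*(-1/34335)) - 8) = -281489 - sqrt((33805/68108 - 97831/34335) - 8) = -281489 - sqrt(-5502379073/2338488180 - 8) = -281489 - sqrt(-24210284513/2338488180) = -281489 - I*sqrt(1572651782446876565)/389748030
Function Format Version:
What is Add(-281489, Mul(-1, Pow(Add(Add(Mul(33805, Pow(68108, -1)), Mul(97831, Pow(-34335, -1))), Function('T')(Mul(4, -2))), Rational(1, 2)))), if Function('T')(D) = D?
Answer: Add(-281489, Mul(Rational(-1, 389748030), I, Pow(1572651782446876565, Rational(1, 2)))) ≈ Add(-2.8149e+5, Mul(-3.2176, I))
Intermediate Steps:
Add(-281489, Mul(-1, Pow(Add(Add(Mul(33805, Pow(68108, -1)), Mul(97831, Pow(-34335, -1))), Function('T')(Mul(4, -2))), Rational(1, 2)))) = Add(-281489, Mul(-1, Pow(Add(Add(Mul(33805, Pow(68108, -1)), Mul(97831, Pow(-34335, -1))), Mul(4, -2)), Rational(1, 2)))) = Add(-281489, Mul(-1, Pow(Add(Add(Mul(33805, Rational(1, 68108)), Mul(97831, Rational(-1, 34335))), -8), Rational(1, 2)))) = Add(-281489, Mul(-1, Pow(Add(Add(Rational(33805, 68108), Rational(-97831, 34335)), -8), Rational(1, 2)))) = Add(-281489, Mul(-1, Pow(Add(Rational(-5502379073, 2338488180), -8), Rational(1, 2)))) = Add(-281489, Mul(-1, Pow(Rational(-24210284513, 2338488180), Rational(1, 2)))) = Add(-281489, Mul(-1, Mul(Rational(1, 389748030), I, Pow(1572651782446876565, Rational(1, 2))))) = Add(-281489, Mul(Rational(-1, 389748030), I, Pow(1572651782446876565, Rational(1, 2))))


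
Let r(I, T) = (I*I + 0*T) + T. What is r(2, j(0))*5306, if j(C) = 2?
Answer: 31836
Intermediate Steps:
r(I, T) = T + I² (r(I, T) = (I² + 0) + T = I² + T = T + I²)
r(2, j(0))*5306 = (2 + 2²)*5306 = (2 + 4)*5306 = 6*5306 = 31836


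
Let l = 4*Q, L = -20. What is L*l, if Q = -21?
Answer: 1680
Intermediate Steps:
l = -84 (l = 4*(-21) = -84)
L*l = -20*(-84) = 1680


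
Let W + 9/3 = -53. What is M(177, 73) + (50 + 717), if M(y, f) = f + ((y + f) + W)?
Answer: 1034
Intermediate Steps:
W = -56 (W = -3 - 53 = -56)
M(y, f) = -56 + y + 2*f (M(y, f) = f + ((y + f) - 56) = f + ((f + y) - 56) = f + (-56 + f + y) = -56 + y + 2*f)
M(177, 73) + (50 + 717) = (-56 + 177 + 2*73) + (50 + 717) = (-56 + 177 + 146) + 767 = 267 + 767 = 1034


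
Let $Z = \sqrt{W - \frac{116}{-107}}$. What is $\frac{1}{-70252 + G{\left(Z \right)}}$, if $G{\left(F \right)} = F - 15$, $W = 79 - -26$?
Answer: $- \frac{7518569}{528307276572} - \frac{\sqrt{1214557}}{528307276572} \approx -1.4234 \cdot 10^{-5}$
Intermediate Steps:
$W = 105$ ($W = 79 + 26 = 105$)
$Z = \frac{\sqrt{1214557}}{107}$ ($Z = \sqrt{105 - \frac{116}{-107}} = \sqrt{105 - - \frac{116}{107}} = \sqrt{105 + \frac{116}{107}} = \sqrt{\frac{11351}{107}} = \frac{\sqrt{1214557}}{107} \approx 10.3$)
$G{\left(F \right)} = -15 + F$ ($G{\left(F \right)} = F - 15 = -15 + F$)
$\frac{1}{-70252 + G{\left(Z \right)}} = \frac{1}{-70252 - \left(15 - \frac{\sqrt{1214557}}{107}\right)} = \frac{1}{-70267 + \frac{\sqrt{1214557}}{107}}$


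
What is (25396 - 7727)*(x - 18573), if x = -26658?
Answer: -799186539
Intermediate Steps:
(25396 - 7727)*(x - 18573) = (25396 - 7727)*(-26658 - 18573) = 17669*(-45231) = -799186539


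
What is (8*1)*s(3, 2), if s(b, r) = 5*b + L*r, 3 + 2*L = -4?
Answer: 64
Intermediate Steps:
L = -7/2 (L = -3/2 + (½)*(-4) = -3/2 - 2 = -7/2 ≈ -3.5000)
s(b, r) = 5*b - 7*r/2
(8*1)*s(3, 2) = (8*1)*(5*3 - 7/2*2) = 8*(15 - 7) = 8*8 = 64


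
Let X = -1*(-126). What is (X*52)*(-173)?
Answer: -1133496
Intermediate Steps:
X = 126
(X*52)*(-173) = (126*52)*(-173) = 6552*(-173) = -1133496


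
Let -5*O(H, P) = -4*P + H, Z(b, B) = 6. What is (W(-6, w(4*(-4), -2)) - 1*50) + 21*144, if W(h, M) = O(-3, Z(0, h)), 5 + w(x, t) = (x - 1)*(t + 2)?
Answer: 14897/5 ≈ 2979.4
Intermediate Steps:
O(H, P) = -H/5 + 4*P/5 (O(H, P) = -(-4*P + H)/5 = -(H - 4*P)/5 = -H/5 + 4*P/5)
w(x, t) = -5 + (-1 + x)*(2 + t) (w(x, t) = -5 + (x - 1)*(t + 2) = -5 + (-1 + x)*(2 + t))
W(h, M) = 27/5 (W(h, M) = -⅕*(-3) + (⅘)*6 = ⅗ + 24/5 = 27/5)
(W(-6, w(4*(-4), -2)) - 1*50) + 21*144 = (27/5 - 1*50) + 21*144 = (27/5 - 50) + 3024 = -223/5 + 3024 = 14897/5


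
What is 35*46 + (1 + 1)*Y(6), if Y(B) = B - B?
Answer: 1610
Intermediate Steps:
Y(B) = 0
35*46 + (1 + 1)*Y(6) = 35*46 + (1 + 1)*0 = 1610 + 2*0 = 1610 + 0 = 1610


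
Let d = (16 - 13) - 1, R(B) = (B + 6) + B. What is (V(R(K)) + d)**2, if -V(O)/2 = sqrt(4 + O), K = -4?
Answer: 12 - 8*sqrt(2) ≈ 0.68629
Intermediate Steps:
R(B) = 6 + 2*B (R(B) = (6 + B) + B = 6 + 2*B)
d = 2 (d = 3 - 1 = 2)
V(O) = -2*sqrt(4 + O)
(V(R(K)) + d)**2 = (-2*sqrt(4 + (6 + 2*(-4))) + 2)**2 = (-2*sqrt(4 + (6 - 8)) + 2)**2 = (-2*sqrt(4 - 2) + 2)**2 = (-2*sqrt(2) + 2)**2 = (2 - 2*sqrt(2))**2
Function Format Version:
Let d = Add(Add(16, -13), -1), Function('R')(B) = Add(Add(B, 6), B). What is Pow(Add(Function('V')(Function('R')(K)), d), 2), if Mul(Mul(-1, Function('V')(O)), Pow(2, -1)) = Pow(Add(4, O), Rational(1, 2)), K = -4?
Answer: Add(12, Mul(-8, Pow(2, Rational(1, 2)))) ≈ 0.68629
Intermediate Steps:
Function('R')(B) = Add(6, Mul(2, B)) (Function('R')(B) = Add(Add(6, B), B) = Add(6, Mul(2, B)))
d = 2 (d = Add(3, -1) = 2)
Function('V')(O) = Mul(-2, Pow(Add(4, O), Rational(1, 2)))
Pow(Add(Function('V')(Function('R')(K)), d), 2) = Pow(Add(Mul(-2, Pow(Add(4, Add(6, Mul(2, -4))), Rational(1, 2))), 2), 2) = Pow(Add(Mul(-2, Pow(Add(4, Add(6, -8)), Rational(1, 2))), 2), 2) = Pow(Add(Mul(-2, Pow(Add(4, -2), Rational(1, 2))), 2), 2) = Pow(Add(Mul(-2, Pow(2, Rational(1, 2))), 2), 2) = Pow(Add(2, Mul(-2, Pow(2, Rational(1, 2)))), 2)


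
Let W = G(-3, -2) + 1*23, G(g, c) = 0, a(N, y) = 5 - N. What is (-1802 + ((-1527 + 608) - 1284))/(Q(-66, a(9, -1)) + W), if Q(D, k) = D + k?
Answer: 4005/47 ≈ 85.213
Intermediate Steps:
W = 23 (W = 0 + 1*23 = 0 + 23 = 23)
(-1802 + ((-1527 + 608) - 1284))/(Q(-66, a(9, -1)) + W) = (-1802 + ((-1527 + 608) - 1284))/((-66 + (5 - 1*9)) + 23) = (-1802 + (-919 - 1284))/((-66 + (5 - 9)) + 23) = (-1802 - 2203)/((-66 - 4) + 23) = -4005/(-70 + 23) = -4005/(-47) = -4005*(-1/47) = 4005/47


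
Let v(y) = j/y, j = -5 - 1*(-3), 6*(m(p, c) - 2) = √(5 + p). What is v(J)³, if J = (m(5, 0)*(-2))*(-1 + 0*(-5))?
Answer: -216/(12 + √10)³ ≈ -0.061967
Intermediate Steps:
m(p, c) = 2 + √(5 + p)/6
j = -2 (j = -5 + 3 = -2)
J = 4 + √10/3 (J = ((2 + √(5 + 5)/6)*(-2))*(-1 + 0*(-5)) = ((2 + √10/6)*(-2))*(-1 + 0) = (-4 - √10/3)*(-1) = 4 + √10/3 ≈ 5.0541)
v(y) = -2/y
v(J)³ = (-2/(4 + √10/3))³ = -8/(4 + √10/3)³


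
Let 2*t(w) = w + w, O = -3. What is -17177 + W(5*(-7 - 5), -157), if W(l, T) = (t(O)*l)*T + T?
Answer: -45594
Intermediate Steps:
t(w) = w (t(w) = (w + w)/2 = (2*w)/2 = w)
W(l, T) = T - 3*T*l (W(l, T) = (-3*l)*T + T = -3*T*l + T = T - 3*T*l)
-17177 + W(5*(-7 - 5), -157) = -17177 - 157*(1 - 15*(-7 - 5)) = -17177 - 157*(1 - 15*(-12)) = -17177 - 157*(1 - 3*(-60)) = -17177 - 157*(1 + 180) = -17177 - 157*181 = -17177 - 28417 = -45594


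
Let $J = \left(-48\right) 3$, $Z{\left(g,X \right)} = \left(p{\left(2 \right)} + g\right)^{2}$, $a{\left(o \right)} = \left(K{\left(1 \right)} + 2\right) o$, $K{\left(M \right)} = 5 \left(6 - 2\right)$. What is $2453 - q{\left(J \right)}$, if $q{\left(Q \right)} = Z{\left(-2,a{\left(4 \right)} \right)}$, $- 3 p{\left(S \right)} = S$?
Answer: $\frac{22013}{9} \approx 2445.9$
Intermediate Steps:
$p{\left(S \right)} = - \frac{S}{3}$
$K{\left(M \right)} = 20$ ($K{\left(M \right)} = 5 \cdot 4 = 20$)
$a{\left(o \right)} = 22 o$ ($a{\left(o \right)} = \left(20 + 2\right) o = 22 o$)
$Z{\left(g,X \right)} = \left(- \frac{2}{3} + g\right)^{2}$ ($Z{\left(g,X \right)} = \left(\left(- \frac{1}{3}\right) 2 + g\right)^{2} = \left(- \frac{2}{3} + g\right)^{2}$)
$J = -144$
$q{\left(Q \right)} = \frac{64}{9}$ ($q{\left(Q \right)} = \frac{\left(-2 + 3 \left(-2\right)\right)^{2}}{9} = \frac{\left(-2 - 6\right)^{2}}{9} = \frac{\left(-8\right)^{2}}{9} = \frac{1}{9} \cdot 64 = \frac{64}{9}$)
$2453 - q{\left(J \right)} = 2453 - \frac{64}{9} = \frac{22013}{9}$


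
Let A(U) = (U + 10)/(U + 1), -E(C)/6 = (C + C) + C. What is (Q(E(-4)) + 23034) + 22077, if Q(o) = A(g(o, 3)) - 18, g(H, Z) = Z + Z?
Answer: 315667/7 ≈ 45095.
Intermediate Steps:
E(C) = -18*C (E(C) = -6*((C + C) + C) = -6*(2*C + C) = -18*C)
g(H, Z) = 2*Z
A(U) = (10 + U)/(1 + U)
Q(o) = -110/7 (Q(o) = (10 + 2*3)/(1 + 2*3) - 18 = (10 + 6)/(1 + 6) - 18 = 16/7 - 18 = -110/7)
(Q(E(-4)) + 23034) + 22077 = (-110/7 + 23034) + 22077 = 161128/7 + 22077 = 315667/7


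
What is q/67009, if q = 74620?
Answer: 74620/67009 ≈ 1.1136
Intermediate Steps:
q/67009 = 74620/67009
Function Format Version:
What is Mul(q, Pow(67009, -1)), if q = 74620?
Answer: Rational(74620, 67009) ≈ 1.1136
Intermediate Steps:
Mul(q, Pow(67009, -1)) = Mul(74620, Pow(67009, -1)) = Mul(74620, Rational(1, 67009)) = Rational(74620, 67009)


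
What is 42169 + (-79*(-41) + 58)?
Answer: 45466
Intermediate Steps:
42169 + (-79*(-41) + 58) = 42169 + (3239 + 58) = 42169 + 3297 = 45466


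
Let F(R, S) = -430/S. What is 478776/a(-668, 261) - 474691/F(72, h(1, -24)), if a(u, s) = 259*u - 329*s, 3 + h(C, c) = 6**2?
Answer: 4055113991763/111318830 ≈ 36428.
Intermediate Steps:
h(C, c) = 33 (h(C, c) = -3 + 6**2 = -3 + 36 = 33)
a(u, s) = -329*s + 259*u
478776/a(-668, 261) - 474691/F(72, h(1, -24)) = 478776/(-329*261 + 259*(-668)) - 474691/((-430/33)) = 478776/(-85869 - 173012) - 474691/((-430*1/33)) = 478776/(-258881) - 474691/(-430/33) = 478776*(-1/258881) - 474691*(-33/430) = -478776/258881 + 15664803/430 = 4055113991763/111318830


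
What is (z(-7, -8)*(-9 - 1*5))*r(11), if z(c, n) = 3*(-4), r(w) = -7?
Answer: -1176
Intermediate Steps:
z(c, n) = -12
(z(-7, -8)*(-9 - 1*5))*r(11) = -12*(-9 - 1*5)*(-7) = -12*(-9 - 5)*(-7) = -12*(-14)*(-7) = 168*(-7) = -1176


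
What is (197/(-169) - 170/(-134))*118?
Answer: 137588/11323 ≈ 12.151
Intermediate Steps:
(197/(-169) - 170/(-134))*118 = (197*(-1/169) - 170*(-1/134))*118 = (-197/169 + 85/67)*118 = (1166/11323)*118 = 137588/11323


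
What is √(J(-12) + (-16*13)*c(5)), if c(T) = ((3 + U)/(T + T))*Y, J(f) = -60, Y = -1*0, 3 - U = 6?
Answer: 2*I*√15 ≈ 7.746*I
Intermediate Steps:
U = -3 (U = 3 - 1*6 = 3 - 6 = -3)
Y = 0
c(T) = 0 (c(T) = ((3 - 3)/(T + T))*0 = (0/((2*T)))*0 = (0*(1/(2*T)))*0 = 0*0 = 0)
√(J(-12) + (-16*13)*c(5)) = √(-60 - 16*13*0) = √(-60 - 208*0) = √(-60 + 0) = √(-60) = 2*I*√15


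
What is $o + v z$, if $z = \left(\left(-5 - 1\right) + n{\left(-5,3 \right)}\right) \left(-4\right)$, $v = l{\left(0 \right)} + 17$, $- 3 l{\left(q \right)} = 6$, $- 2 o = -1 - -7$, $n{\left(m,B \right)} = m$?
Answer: $657$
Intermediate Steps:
$o = -3$ ($o = - \frac{-1 - -7}{2} = - \frac{-1 + 7}{2} = \left(- \frac{1}{2}\right) 6 = -3$)
$l{\left(q \right)} = -2$ ($l{\left(q \right)} = \left(- \frac{1}{3}\right) 6 = -2$)
$v = 15$ ($v = -2 + 17 = 15$)
$z = 44$ ($z = \left(\left(-5 - 1\right) - 5\right) \left(-4\right) = \left(-6 - 5\right) \left(-4\right) = \left(-11\right) \left(-4\right) = 44$)
$o + v z = -3 + 15 \cdot 44 = -3 + 660 = 657$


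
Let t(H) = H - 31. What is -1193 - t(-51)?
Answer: -1111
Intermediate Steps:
t(H) = -31 + H
-1193 - t(-51) = -1193 - (-31 - 51) = -1193 - 1*(-82) = -1193 + 82 = -1111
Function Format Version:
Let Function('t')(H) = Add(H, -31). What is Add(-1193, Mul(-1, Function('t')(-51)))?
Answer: -1111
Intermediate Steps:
Function('t')(H) = Add(-31, H)
Add(-1193, Mul(-1, Function('t')(-51))) = Add(-1193, Mul(-1, Add(-31, -51))) = Add(-1193, Mul(-1, -82)) = Add(-1193, 82) = -1111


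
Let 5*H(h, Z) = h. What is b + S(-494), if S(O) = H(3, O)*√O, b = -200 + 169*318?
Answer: 53542 + 3*I*√494/5 ≈ 53542.0 + 13.336*I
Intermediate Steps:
H(h, Z) = h/5
b = 53542 (b = -200 + 53742 = 53542)
S(O) = 3*√O/5 (S(O) = ((⅕)*3)*√O = 3*√O/5)
b + S(-494) = 53542 + 3*√(-494)/5 = 53542 + 3*(I*√494)/5 = 53542 + 3*I*√494/5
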